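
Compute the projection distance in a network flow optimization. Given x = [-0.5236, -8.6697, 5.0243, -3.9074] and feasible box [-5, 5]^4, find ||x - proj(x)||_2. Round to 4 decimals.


Project each component onto [-5, 5].
clip(-0.5236) = -0.5236, clip(-8.6697) = -5.0, clip(5.0243) = 5.0, clip(-3.9074) = -3.9074
Projection = [-0.5236, -5.0, 5.0, -3.9074]
Squared diffs: [0.0, 13.4667, 0.0006, 0.0]
Distance = sqrt(13.4673) = 3.6698


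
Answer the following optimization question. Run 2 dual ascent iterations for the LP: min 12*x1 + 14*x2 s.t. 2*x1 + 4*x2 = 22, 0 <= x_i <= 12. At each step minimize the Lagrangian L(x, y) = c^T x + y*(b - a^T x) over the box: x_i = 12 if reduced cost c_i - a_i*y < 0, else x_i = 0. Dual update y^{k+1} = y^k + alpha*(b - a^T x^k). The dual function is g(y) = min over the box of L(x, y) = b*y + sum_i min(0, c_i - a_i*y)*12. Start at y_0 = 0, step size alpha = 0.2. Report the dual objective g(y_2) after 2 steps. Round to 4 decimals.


Dual ascent for LP: min 12*x1 + 14*x2, 2*x1 + 4*x2 = 22, 0 <= x_i <= 12
Step 1: y^k = 0.0, reduced costs: (12.0, 14.0)
  x^k = (0.0, 0.0), subgradient = b - a^T x = 22.0
  y^{k+1} = 0.0 + 0.2*22.0 = 4.4
Step 2: y^k = 4.4, reduced costs: (3.2, -3.6)
  x^k = (0.0, 12.0), subgradient = b - a^T x = -26.0
  y^{k+1} = 4.4 + 0.2*-26.0 = -0.8
Dual objective at y_2 = -0.8: reduced costs (13.6, 17.2), box minimizer x = (0.0, 0.0)
g(y_2) = b*y + (c1 - a1*y)*x1 + (c2 - a2*y)*x2 = 22*(-0.8) + 13.6*0.0 + 17.2*0.0 = -17.6 + 0.0 + 0.0 = -17.6


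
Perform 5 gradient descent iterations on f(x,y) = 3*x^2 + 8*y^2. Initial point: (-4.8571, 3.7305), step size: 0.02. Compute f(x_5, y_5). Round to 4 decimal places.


Gradient descent on f(x,y) = 3*x^2 + 8*y^2.
Starting point: (-4.8571, 3.7305), alpha = 0.02
Step 1: grad_x = 2*3*-4.8571 = -29.1426, grad_y = 2*8*3.7305 = 59.688
  x_1 = -4.8571 - 0.02*-29.1426 = -4.2742
  y_1 = 3.7305 - 0.02*59.688 = 2.5367
Step 2: grad_x = 2*3*-4.2742 = -25.6455, grad_y = 2*8*2.5367 = 40.5878
  x_2 = -4.2742 - 0.02*-25.6455 = -3.7613
  y_2 = 2.5367 - 0.02*40.5878 = 1.725
Step 3: grad_x = 2*3*-3.7613 = -22.568, grad_y = 2*8*1.725 = 27.5997
  x_3 = -3.7613 - 0.02*-22.568 = -3.31
  y_3 = 1.725 - 0.02*27.5997 = 1.173
Step 4: grad_x = 2*3*-3.31 = -19.8599, grad_y = 2*8*1.173 = 18.7678
  x_4 = -3.31 - 0.02*-19.8599 = -2.9128
  y_4 = 1.173 - 0.02*18.7678 = 0.7976
Step 5: grad_x = 2*3*-2.9128 = -17.4767, grad_y = 2*8*0.7976 = 12.7621
  x_5 = -2.9128 - 0.02*-17.4767 = -2.5632
  y_5 = 0.7976 - 0.02*12.7621 = 0.5424
f(-2.5632, 0.5424) = 3*(-2.5632)^2 + 8*0.5424^2 = 22.0642


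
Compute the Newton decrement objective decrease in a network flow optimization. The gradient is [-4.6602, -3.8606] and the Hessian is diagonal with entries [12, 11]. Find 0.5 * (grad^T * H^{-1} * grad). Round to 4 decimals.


Step 1: H is diagonal, so H^(-1) * g = [-0.3884, -0.351].
Step 2: g^T H^(-1) g = sum_i g_i^2 / H_ii
  = (-4.6602)^2/12 + (-3.8606)^2/11
  = 1.8098 + 1.3549 = 3.1647
Step 3: Objective decrease = 0.5 * g^T H^(-1) g = 1.5824


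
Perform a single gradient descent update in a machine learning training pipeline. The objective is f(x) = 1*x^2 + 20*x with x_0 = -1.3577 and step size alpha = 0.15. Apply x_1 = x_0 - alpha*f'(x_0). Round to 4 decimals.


We compute the gradient at x_0 and apply the update.
f'(x) = 2*x + 20
f'(-1.3577) = 2*-1.3577 + 20 = 17.2846
x_1 = -1.3577 - 0.15*17.2846 = -3.9504


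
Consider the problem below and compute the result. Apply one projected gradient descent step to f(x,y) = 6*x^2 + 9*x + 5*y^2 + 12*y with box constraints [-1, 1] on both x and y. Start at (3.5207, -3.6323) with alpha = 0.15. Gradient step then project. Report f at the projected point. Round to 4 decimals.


Step 1: Compute gradient at (3.5207, -3.6323).
grad_x = 2*6*3.5207 + 9 = 51.2484
grad_y = 2*5*-3.6323 + 12 = -24.323
Step 2: Gradient step.
x_raw = 3.5207 - 0.15*51.2484 = -4.1666
y_raw = -3.6323 - 0.15*-24.323 = 0.0162
Step 3: Project onto [-1, 1].
x_proj = clip(-4.1666) = -1.0
y_proj = clip(0.0162) = 0.0162
Step 4: Evaluate f.
f(-1.0, 0.0162) = -2.8049


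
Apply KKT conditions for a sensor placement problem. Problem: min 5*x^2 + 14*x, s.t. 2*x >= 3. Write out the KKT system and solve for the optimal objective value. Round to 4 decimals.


Step 1: Try lambda = 0 (constraint inactive).
x_unc = -14/(2*5) = -1.4
Check: 2*-1.4 = -2.8 < 3 -- violated!
Step 2: Constraint must be active: 2*x = 3
x* = 3/2 = 1.5
lambda = (2*5*1.5 + 14)/2 = 14.5
Step 3: Compute optimal value.
f(x*) = 5*1.5^2 + 14*1.5 = 32.25


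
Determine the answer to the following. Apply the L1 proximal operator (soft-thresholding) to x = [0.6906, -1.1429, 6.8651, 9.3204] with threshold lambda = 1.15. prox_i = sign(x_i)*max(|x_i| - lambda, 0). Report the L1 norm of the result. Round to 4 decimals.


Soft-thresholding with lambda = 1.15:
prox(0.6906) = sign(0.6906)*max(|0.6906| - 1.15, 0) = 0.0
prox(-1.1429) = sign(-1.1429)*max(|-1.1429| - 1.15, 0) = 0.0
prox(6.8651) = sign(6.8651)*max(|6.8651| - 1.15, 0) = 5.7151
prox(9.3204) = sign(9.3204)*max(|9.3204| - 1.15, 0) = 8.1704
prox(x) = [0.0, 0.0, 5.7151, 8.1704]
||prox(x)||_1 = 0.0 + 0.0 + 5.7151 + 8.1704 = 13.8855


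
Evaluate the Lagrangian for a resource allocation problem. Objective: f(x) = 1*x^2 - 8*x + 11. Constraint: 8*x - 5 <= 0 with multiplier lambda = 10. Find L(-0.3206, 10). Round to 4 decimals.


Step 1: Evaluate f(x).
f(-0.3206) = 1*(-0.3206)^2 - 8*(-0.3206) + 11 = 13.6676
Step 2: Evaluate g(x).
g(-0.3206) = 8*-0.3206 - 5 = -7.5648
Step 3: Compute Lagrangian.
L = 13.6676 + 10*-7.5648 = -61.9804


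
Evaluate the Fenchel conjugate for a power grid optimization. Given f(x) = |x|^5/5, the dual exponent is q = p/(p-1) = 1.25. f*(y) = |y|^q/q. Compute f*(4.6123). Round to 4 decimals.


The conjugate exponent q satisfies 1/p + 1/q = 1.
p = 5, so q = 5/(5 - 1) = 1.25
|y|^q = 4.6123^1.25 = 6.7592
f*(4.6123) = 6.7592 / 1.25 = 5.4074


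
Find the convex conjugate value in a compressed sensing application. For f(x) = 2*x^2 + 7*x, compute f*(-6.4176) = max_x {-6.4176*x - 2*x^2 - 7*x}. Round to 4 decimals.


f*(y) = sup_x {y*x - a*x^2 - b*x} = sup_x {(y-b)*x - a*x^2}
FOC: (y - b) - 2a*x = 0 => x* = (y - b)/(2a)
x* = (-6.4176 - 7)/(2*2) = -3.3544
f*(-6.4176) = (y-b)^2/(4a) = (-6.4176 - 7)^2/(4*2)
= 180.032/8 = 22.504


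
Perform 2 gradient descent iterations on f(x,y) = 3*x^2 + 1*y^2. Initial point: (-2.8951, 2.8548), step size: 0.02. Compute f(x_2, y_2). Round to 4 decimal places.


Gradient descent on f(x,y) = 3*x^2 + 1*y^2.
Starting point: (-2.8951, 2.8548), alpha = 0.02
Step 1: grad_x = 2*3*-2.8951 = -17.3706, grad_y = 2*1*2.8548 = 5.7096
  x_1 = -2.8951 - 0.02*-17.3706 = -2.5477
  y_1 = 2.8548 - 0.02*5.7096 = 2.7406
Step 2: grad_x = 2*3*-2.5477 = -15.2861, grad_y = 2*1*2.7406 = 5.4812
  x_2 = -2.5477 - 0.02*-15.2861 = -2.242
  y_2 = 2.7406 - 0.02*5.4812 = 2.631
f(-2.242, 2.631) = 3*(-2.242)^2 + 1*2.631^2 = 22.0013


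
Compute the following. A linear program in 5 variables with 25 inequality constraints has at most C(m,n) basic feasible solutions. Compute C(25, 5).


Each vertex corresponds to some choice of n active constraints out of m, so the number of vertices is at most C(m, n) = m! / (n!(m-n)!).
m = 25, n = 5
Numerator: 25 * 24 * 23 * 22 * 21
Denominator: 5! = 120
C(25, 5) = 53130


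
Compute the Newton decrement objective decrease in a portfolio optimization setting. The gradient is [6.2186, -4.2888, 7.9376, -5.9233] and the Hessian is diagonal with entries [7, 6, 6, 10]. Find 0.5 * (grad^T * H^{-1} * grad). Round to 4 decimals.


Step 1: H is diagonal, so H^(-1) * g = [0.8884, -0.7148, 1.3229, -0.5923].
Step 2: g^T H^(-1) g = sum_i g_i^2 / H_ii
  = (6.2186)^2/7 + (-4.2888)^2/6 + (7.9376)^2/6 + (-5.9233)^2/10
  = 5.5244 + 3.0656 + 10.5009 + 3.5085 = 22.5995
Step 3: Objective decrease = 0.5 * g^T H^(-1) g = 11.2998


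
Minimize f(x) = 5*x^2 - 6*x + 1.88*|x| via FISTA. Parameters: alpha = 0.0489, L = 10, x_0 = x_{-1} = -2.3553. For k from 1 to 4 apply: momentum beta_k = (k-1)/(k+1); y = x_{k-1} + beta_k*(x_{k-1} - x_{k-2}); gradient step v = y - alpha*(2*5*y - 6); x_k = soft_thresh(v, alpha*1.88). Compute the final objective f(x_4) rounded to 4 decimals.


FISTA on f(x) = 5*x^2 - 6*x + 1.88*|x|
L = 10, alpha = 0.0489
Iteration 1: beta = 0.0, y = -2.3553 + 0.0*(-2.3553 + 2.3553) = -2.3553
  grad(y) = -29.553, v = y - alpha*grad = -0.9102
  prox(v) = soft_thresh(-0.9102, 0.0919) = -0.8182
Iteration 2: beta = 0.3333, y = -0.8182 + 0.3333*(-0.8182 + 2.3553) = -0.3059
  grad(y) = -9.0587, v = y - alpha*grad = 0.1371
  prox(v) = soft_thresh(0.1371, 0.0919) = 0.0452
Iteration 3: beta = 0.5, y = 0.0452 + 0.5*(0.0452 + 0.8182) = 0.4769
  grad(y) = -1.2313, v = y - alpha*grad = 0.5371
  prox(v) = soft_thresh(0.5371, 0.0919) = 0.4451
Iteration 4: beta = 0.6, y = 0.4451 + 0.6*(0.4451 - 0.0452) = 0.6851
  grad(y) = 0.8513, v = y - alpha*grad = 0.6435
  prox(v) = soft_thresh(0.6435, 0.0919) = 0.5516
f(x_4) = 5*0.5516^2 - 6*0.5516 + 1.88*|0.5516| = -0.7513


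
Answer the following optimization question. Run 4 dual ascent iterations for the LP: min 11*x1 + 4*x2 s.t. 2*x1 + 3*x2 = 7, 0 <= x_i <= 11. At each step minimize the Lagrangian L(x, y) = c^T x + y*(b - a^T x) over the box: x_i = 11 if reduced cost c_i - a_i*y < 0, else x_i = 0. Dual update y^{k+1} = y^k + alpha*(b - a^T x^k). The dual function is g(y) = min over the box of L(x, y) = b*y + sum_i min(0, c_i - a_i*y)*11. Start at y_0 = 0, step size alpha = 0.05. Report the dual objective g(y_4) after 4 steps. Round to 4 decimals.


Dual ascent for LP: min 11*x1 + 4*x2, 2*x1 + 3*x2 = 7, 0 <= x_i <= 11
Step 1: y^k = 0.0, reduced costs: (11.0, 4.0)
  x^k = (0.0, 0.0), subgradient = b - a^T x = 7.0
  y^{k+1} = 0.0 + 0.05*7.0 = 0.35
Step 2: y^k = 0.35, reduced costs: (10.3, 2.95)
  x^k = (0.0, 0.0), subgradient = b - a^T x = 7.0
  y^{k+1} = 0.35 + 0.05*7.0 = 0.7
Step 3: y^k = 0.7, reduced costs: (9.6, 1.9)
  x^k = (0.0, 0.0), subgradient = b - a^T x = 7.0
  y^{k+1} = 0.7 + 0.05*7.0 = 1.05
Step 4: y^k = 1.05, reduced costs: (8.9, 0.85)
  x^k = (0.0, 0.0), subgradient = b - a^T x = 7.0
  y^{k+1} = 1.05 + 0.05*7.0 = 1.4
Dual objective at y_4 = 1.4: reduced costs (8.2, -0.2), box minimizer x = (0.0, 11.0)
g(y_4) = b*y + (c1 - a1*y)*x1 + (c2 - a2*y)*x2 = 7*1.4 + 8.2*0.0 + (-0.2)*11.0 = 9.8 + 0.0 - 2.2 = 7.6


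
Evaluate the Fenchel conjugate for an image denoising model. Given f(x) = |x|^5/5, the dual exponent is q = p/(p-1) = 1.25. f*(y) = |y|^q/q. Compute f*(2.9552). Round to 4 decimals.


The conjugate exponent q satisfies 1/p + 1/q = 1.
p = 5, so q = 5/(5 - 1) = 1.25
|y|^q = 2.9552^1.25 = 3.8747
f*(2.9552) = 3.8747 / 1.25 = 3.0997


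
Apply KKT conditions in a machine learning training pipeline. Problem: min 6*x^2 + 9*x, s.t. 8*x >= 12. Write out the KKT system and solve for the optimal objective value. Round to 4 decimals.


Step 1: Try lambda = 0 (constraint inactive).
x_unc = -9/(2*6) = -0.75
Check: 8*-0.75 = -6.0 < 12 -- violated!
Step 2: Constraint must be active: 8*x = 12
x* = 12/8 = 1.5
lambda = (2*6*1.5 + 9)/8 = 3.375
Step 3: Compute optimal value.
f(x*) = 6*1.5^2 + 9*1.5 = 27.0


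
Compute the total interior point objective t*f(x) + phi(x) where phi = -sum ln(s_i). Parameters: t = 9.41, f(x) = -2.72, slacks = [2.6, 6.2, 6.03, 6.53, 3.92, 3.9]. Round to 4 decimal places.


Step 1: Compute log-barrier.
ln values: [0.9555, 1.8245, 1.7967, 1.8764, 1.3661, 1.361]
phi = -(0.9555 + 1.8245 + 1.7967 + 1.8764 + 1.3661 + 1.361) = -9.1803
Step 2: Compute augmented objective.
t*f(x) = 9.41*-2.72 = -25.5952
Total = -25.5952 - 9.1803 = -34.7755


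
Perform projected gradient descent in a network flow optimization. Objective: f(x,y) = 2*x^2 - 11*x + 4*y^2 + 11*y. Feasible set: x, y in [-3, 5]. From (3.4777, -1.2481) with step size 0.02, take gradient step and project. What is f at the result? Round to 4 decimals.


Step 1: Compute gradient at (3.4777, -1.2481).
grad_x = 2*2*3.4777 - 11 = 2.9108
grad_y = 2*4*-1.2481 + 11 = 1.0152
Step 2: Gradient step.
x_raw = 3.4777 - 0.02*2.9108 = 3.4195
y_raw = -1.2481 - 0.02*1.0152 = -1.2684
Step 3: Project onto [-3, 5].
x_proj = clip(3.4195) = 3.4195
y_proj = clip(-1.2684) = -1.2684
Step 4: Evaluate f.
f(3.4195, -1.2684) = -21.7456


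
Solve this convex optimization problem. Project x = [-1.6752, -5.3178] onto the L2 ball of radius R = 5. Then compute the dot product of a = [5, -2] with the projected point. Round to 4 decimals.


Step 1: Compute ||x|| (intermediates to 6 decimals).
||x|| = sqrt((-1.6752)^2 + (-5.3178)^2) = 5.575419
Step 2: Project.
Since ||x|| > R, scale = R/||x|| = 5/5.575419 = 0.896794, proj(x) = scale * x
proj(x) = [-1.502309, -4.768971]
Step 3: Dot product.
a^T * proj(x) = 5*(-1.502309) - 2*(-4.768971) = 2.0264


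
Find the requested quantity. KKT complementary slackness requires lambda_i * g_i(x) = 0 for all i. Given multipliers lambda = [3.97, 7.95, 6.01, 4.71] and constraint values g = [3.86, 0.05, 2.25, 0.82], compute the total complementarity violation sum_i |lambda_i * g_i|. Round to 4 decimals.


KKT complementary slackness check:
lambda_1 * g_1 = 3.97 * 3.86 = 15.3242
lambda_2 * g_2 = 7.95 * 0.05 = 0.3975
lambda_3 * g_3 = 6.01 * 2.25 = 13.5225
lambda_4 * g_4 = 4.71 * 0.82 = 3.8622
Total violation = 15.3242 + 0.3975 + 13.5225 + 3.8622 = 33.1064


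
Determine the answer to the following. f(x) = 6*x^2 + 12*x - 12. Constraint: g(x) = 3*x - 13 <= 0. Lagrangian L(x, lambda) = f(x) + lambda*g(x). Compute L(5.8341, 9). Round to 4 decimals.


Step 1: Evaluate f(x).
f(5.8341) = 6*5.8341^2 + 12*5.8341 - 12 = 262.2295
Step 2: Evaluate g(x).
g(5.8341) = 3*5.8341 - 13 = 4.5023
Step 3: Compute Lagrangian.
L = 262.2295 + 9*4.5023 = 302.7502


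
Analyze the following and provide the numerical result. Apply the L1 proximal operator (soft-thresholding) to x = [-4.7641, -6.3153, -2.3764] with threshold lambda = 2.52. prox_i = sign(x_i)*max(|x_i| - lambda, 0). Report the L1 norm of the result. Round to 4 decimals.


Soft-thresholding with lambda = 2.52:
prox(-4.7641) = sign(-4.7641)*max(|-4.7641| - 2.52, 0) = -2.2441
prox(-6.3153) = sign(-6.3153)*max(|-6.3153| - 2.52, 0) = -3.7953
prox(-2.3764) = sign(-2.3764)*max(|-2.3764| - 2.52, 0) = 0.0
prox(x) = [-2.2441, -3.7953, 0.0]
||prox(x)||_1 = 2.2441 + 3.7953 + 0.0 = 6.0394


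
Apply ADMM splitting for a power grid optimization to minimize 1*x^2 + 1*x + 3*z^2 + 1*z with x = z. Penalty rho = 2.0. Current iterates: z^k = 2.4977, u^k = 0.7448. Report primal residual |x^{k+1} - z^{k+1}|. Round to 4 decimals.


ADMM iteration with rho = 2.0, z^k = 2.4977, u^k = 0.7448
Step 1: x-update.
Minimize 1*x^2 + 1*x + (2.0/2)*(x - 2.4977 + 0.7448)^2
FOC: (2*1 + 2.0)*x = -1 + 2.0*(2.4977 - 0.7448)
x^{k+1} = 0.6265
Step 2: z-update.
Minimize 3*z^2 + 1*z + (2.0/2)*(0.6265 - z + 0.7448)^2
FOC: (2*3 + 2.0)*z = -1 + 2.0*(0.6265 + 0.7448)
z^{k+1} = 0.2178
Step 3: u-update.
u^{k+1} = 0.7448 + 0.6265 - 0.2178 = 1.1534
Step 4: Primal residual = |0.6265 - 0.2178| = 0.4086


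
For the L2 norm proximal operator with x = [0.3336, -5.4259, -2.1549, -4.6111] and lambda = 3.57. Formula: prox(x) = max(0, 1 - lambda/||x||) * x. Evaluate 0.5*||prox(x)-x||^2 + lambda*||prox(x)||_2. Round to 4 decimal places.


Step 1: Compute ||x||.
||x|| = 7.447
Step 2: Compute scaling factor.
scale = max(0, 1 - 3.57/7.447) = 0.5206
Step 3: prox(x) = [0.1737, -2.8248, -1.1219, -2.4006]
||prox(x)|| = 3.877
Step 4: Proximal objective.
0.5*||prox-x||^2 = 6.3725
lambda*||prox|| = 13.8409
Total = 20.2133


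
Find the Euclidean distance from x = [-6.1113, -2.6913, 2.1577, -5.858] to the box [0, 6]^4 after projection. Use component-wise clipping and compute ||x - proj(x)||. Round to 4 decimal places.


Project each component onto [0, 6].
clip(-6.1113) = 0.0, clip(-2.6913) = 0.0, clip(2.1577) = 2.1577, clip(-5.858) = 0.0
Projection = [0.0, 0.0, 2.1577, 0.0]
Squared diffs: [37.348, 7.2431, 0.0, 34.3162]
Distance = sqrt(78.9073) = 8.883


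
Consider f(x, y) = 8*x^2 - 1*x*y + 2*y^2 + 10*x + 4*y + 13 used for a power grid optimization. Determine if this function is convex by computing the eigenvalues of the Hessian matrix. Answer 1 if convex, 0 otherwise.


The Hessian of f(x,y) = 8*x^2 - 1*x*y + 2*y^2 + 10*x + 4*y + 13 is:
H = [[16, -1], [-1, 4]]
Trace = 16 + 4 = 20
Determinant = 16*4 - (-1)^2 = 63
Discriminant = (20)^2 - 4*63 = 148.0
Eigenvalues: lambda_1 = 3.9172, lambda_2 = 16.0828
The function is convex.

1


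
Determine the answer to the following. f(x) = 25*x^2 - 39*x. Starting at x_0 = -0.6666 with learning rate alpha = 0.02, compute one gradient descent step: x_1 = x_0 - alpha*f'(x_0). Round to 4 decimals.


We compute the gradient at x_0 and apply the update.
f'(x) = 50*x - 39
f'(-0.6666) = 50*-0.6666 - 39 = -72.33
x_1 = -0.6666 - 0.02*-72.33 = 0.78


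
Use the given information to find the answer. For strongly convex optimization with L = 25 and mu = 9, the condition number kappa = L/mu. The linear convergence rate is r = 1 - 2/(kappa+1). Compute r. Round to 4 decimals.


Step 1: Compute the condition number.
kappa = L/mu = 25/9 = 2.7778
Step 2: Compute the convergence rate.
r = 1 - 2/(kappa + 1) = 1 - 2*mu/(L + mu) = (L - mu)/(L + mu) = 16/34 = 0.4706


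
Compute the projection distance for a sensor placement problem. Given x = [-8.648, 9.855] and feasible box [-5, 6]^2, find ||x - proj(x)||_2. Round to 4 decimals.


Project each component onto [-5, 6].
clip(-8.648) = -5.0, clip(9.855) = 6.0
Projection = [-5.0, 6.0]
Squared diffs: [13.3079, 14.861]
Distance = sqrt(28.1689) = 5.3074


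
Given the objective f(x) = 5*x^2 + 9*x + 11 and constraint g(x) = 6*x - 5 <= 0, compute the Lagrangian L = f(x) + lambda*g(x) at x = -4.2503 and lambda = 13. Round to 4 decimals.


Step 1: Evaluate f(x).
f(-4.2503) = 5*(-4.2503)^2 + 9*(-4.2503) + 11 = 63.0726
Step 2: Evaluate g(x).
g(-4.2503) = 6*-4.2503 - 5 = -30.5018
Step 3: Compute Lagrangian.
L = 63.0726 + 13*-30.5018 = -333.4508


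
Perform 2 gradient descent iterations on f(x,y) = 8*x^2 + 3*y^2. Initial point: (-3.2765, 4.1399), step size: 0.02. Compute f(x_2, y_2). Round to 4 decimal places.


Gradient descent on f(x,y) = 8*x^2 + 3*y^2.
Starting point: (-3.2765, 4.1399), alpha = 0.02
Step 1: grad_x = 2*8*-3.2765 = -52.424, grad_y = 2*3*4.1399 = 24.8394
  x_1 = -3.2765 - 0.02*-52.424 = -2.228
  y_1 = 4.1399 - 0.02*24.8394 = 3.6431
Step 2: grad_x = 2*8*-2.228 = -35.6483, grad_y = 2*3*3.6431 = 21.8587
  x_2 = -2.228 - 0.02*-35.6483 = -1.5151
  y_2 = 3.6431 - 0.02*21.8587 = 3.2059
f(-1.5151, 3.2059) = 8*(-1.5151)^2 + 3*3.2059^2 = 49.1972


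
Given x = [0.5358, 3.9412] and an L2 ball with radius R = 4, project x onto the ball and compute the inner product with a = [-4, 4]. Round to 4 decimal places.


Step 1: Compute ||x|| (intermediates to 6 decimals).
||x|| = sqrt(0.5358^2 + 3.9412^2) = 3.977454
Step 2: Project.
Since ||x|| <= R, proj = x (no scaling needed).
proj(x) = [0.5358, 3.9412]
Step 3: Dot product.
a^T * proj(x) = -4*0.5358 + 4*3.9412 = 13.6216


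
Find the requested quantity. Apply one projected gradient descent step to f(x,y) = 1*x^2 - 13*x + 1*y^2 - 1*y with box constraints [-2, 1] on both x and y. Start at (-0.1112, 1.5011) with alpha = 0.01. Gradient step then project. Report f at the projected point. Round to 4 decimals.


Step 1: Compute gradient at (-0.1112, 1.5011).
grad_x = 2*1*-0.1112 - 13 = -13.2224
grad_y = 2*1*1.5011 - 1 = 2.0022
Step 2: Gradient step.
x_raw = -0.1112 - 0.01*-13.2224 = 0.021
y_raw = 1.5011 - 0.01*2.0022 = 1.4811
Step 3: Project onto [-2, 1].
x_proj = clip(0.021) = 0.021
y_proj = clip(1.4811) = 1.0
Step 4: Evaluate f.
f(0.021, 1.0) = -0.2729


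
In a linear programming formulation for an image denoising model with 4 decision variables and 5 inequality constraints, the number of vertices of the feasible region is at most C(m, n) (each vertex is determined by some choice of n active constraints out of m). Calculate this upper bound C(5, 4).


Each vertex corresponds to some choice of n active constraints out of m, so the number of vertices is at most C(m, n) = m! / (n!(m-n)!).
m = 5, n = 4
Numerator: 5 * 4 * 3 * 2
Denominator: 4! = 24
C(5, 4) = 5


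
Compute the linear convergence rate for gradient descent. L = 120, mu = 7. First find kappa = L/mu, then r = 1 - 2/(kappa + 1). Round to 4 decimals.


Step 1: Compute the condition number.
kappa = L/mu = 120/7 = 17.1429
Step 2: Compute the convergence rate.
r = 1 - 2/(kappa + 1) = 1 - 2*mu/(L + mu) = (L - mu)/(L + mu) = 113/127 = 0.8898


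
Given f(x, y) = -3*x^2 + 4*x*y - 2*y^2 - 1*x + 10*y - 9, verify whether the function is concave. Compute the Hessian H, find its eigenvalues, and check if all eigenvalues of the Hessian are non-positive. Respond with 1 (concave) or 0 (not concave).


The Hessian of f(x,y) = -3*x^2 + 4*x*y - 2*y^2 - 1*x + 10*y - 9 is:
H = [[-6, 4], [4, -4]]
Trace = -6 - 4 = -10
Determinant = -6*-4 - (4)^2 = 8
Discriminant = (-10)^2 - 4*8 = 68.0
Eigenvalues: lambda_1 = -9.1231, lambda_2 = -0.8769
The function is concave.

1


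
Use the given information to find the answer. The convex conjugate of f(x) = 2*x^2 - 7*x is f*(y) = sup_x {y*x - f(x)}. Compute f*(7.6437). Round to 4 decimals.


f*(y) = sup_x {y*x - a*x^2 - b*x} = sup_x {(y-b)*x - a*x^2}
FOC: (y - b) - 2a*x = 0 => x* = (y - b)/(2a)
x* = (7.6437 + 7)/(2*2) = 3.6609
f*(7.6437) = (y-b)^2/(4a) = (7.6437 + 7)^2/(4*2)
= 214.4379/8 = 26.8047


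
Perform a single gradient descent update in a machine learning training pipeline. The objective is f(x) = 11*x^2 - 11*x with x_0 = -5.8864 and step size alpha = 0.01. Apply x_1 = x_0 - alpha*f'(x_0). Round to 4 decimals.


We compute the gradient at x_0 and apply the update.
f'(x) = 22*x - 11
f'(-5.8864) = 22*-5.8864 - 11 = -140.5008
x_1 = -5.8864 - 0.01*-140.5008 = -4.4814


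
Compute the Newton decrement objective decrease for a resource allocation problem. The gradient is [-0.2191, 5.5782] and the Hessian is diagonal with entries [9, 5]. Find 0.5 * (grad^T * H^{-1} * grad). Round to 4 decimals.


Step 1: H is diagonal, so H^(-1) * g = [-0.0243, 1.1156].
Step 2: g^T H^(-1) g = sum_i g_i^2 / H_ii
  = (-0.2191)^2/9 + (5.5782)^2/5
  = 0.0053 + 6.2233 = 6.2286
Step 3: Objective decrease = 0.5 * g^T H^(-1) g = 3.1143


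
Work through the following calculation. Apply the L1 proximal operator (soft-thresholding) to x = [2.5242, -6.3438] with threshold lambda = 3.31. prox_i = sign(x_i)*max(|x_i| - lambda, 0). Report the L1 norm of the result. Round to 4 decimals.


Soft-thresholding with lambda = 3.31:
prox(2.5242) = sign(2.5242)*max(|2.5242| - 3.31, 0) = 0.0
prox(-6.3438) = sign(-6.3438)*max(|-6.3438| - 3.31, 0) = -3.0338
prox(x) = [0.0, -3.0338]
||prox(x)||_1 = 0.0 + 3.0338 = 3.0338


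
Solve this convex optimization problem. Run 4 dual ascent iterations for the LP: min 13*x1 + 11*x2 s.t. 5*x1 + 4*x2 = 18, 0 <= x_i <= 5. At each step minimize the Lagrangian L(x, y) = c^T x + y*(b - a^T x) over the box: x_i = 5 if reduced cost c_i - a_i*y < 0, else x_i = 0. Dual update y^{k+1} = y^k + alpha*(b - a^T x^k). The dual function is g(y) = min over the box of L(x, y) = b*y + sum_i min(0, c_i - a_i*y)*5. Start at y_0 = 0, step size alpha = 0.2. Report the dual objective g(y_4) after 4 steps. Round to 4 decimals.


Dual ascent for LP: min 13*x1 + 11*x2, 5*x1 + 4*x2 = 18, 0 <= x_i <= 5
Step 1: y^k = 0.0, reduced costs: (13.0, 11.0)
  x^k = (0.0, 0.0), subgradient = b - a^T x = 18.0
  y^{k+1} = 0.0 + 0.2*18.0 = 3.6
Step 2: y^k = 3.6, reduced costs: (-5.0, -3.4)
  x^k = (5.0, 5.0), subgradient = b - a^T x = -27.0
  y^{k+1} = 3.6 + 0.2*-27.0 = -1.8
Step 3: y^k = -1.8, reduced costs: (22.0, 18.2)
  x^k = (0.0, 0.0), subgradient = b - a^T x = 18.0
  y^{k+1} = -1.8 + 0.2*18.0 = 1.8
Step 4: y^k = 1.8, reduced costs: (4.0, 3.8)
  x^k = (0.0, 0.0), subgradient = b - a^T x = 18.0
  y^{k+1} = 1.8 + 0.2*18.0 = 5.4
Dual objective at y_4 = 5.4: reduced costs (-14.0, -10.6), box minimizer x = (5.0, 5.0)
g(y_4) = b*y + (c1 - a1*y)*x1 + (c2 - a2*y)*x2 = 18*5.4 + (-14.0)*5.0 + (-10.6)*5.0 = 97.2 - 70.0 - 53.0 = -25.8


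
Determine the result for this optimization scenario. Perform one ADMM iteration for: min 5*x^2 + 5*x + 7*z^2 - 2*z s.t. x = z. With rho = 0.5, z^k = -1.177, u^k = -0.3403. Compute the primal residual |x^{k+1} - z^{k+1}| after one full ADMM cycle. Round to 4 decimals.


ADMM iteration with rho = 0.5, z^k = -1.177, u^k = -0.3403
Step 1: x-update.
Minimize 5*x^2 + 5*x + (0.5/2)*(x + 1.177 - 0.3403)^2
FOC: (2*5 + 0.5)*x = -5 + 0.5*(-1.177 + 0.3403)
x^{k+1} = -0.516
Step 2: z-update.
Minimize 7*z^2 - 2*z + (0.5/2)*(-0.516 - z - 0.3403)^2
FOC: (2*7 + 0.5)*z = 2 + 0.5*(-0.516 - 0.3403)
z^{k+1} = 0.1084
Step 3: u-update.
u^{k+1} = -0.3403 - 0.516 - 0.1084 = -0.9647
Step 4: Primal residual = |-0.516 - 0.1084| = 0.6244


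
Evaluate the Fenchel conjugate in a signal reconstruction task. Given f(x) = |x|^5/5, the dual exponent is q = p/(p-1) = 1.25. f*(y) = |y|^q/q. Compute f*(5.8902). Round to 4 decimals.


The conjugate exponent q satisfies 1/p + 1/q = 1.
p = 5, so q = 5/(5 - 1) = 1.25
|y|^q = 5.8902^1.25 = 9.1762
f*(5.8902) = 9.1762 / 1.25 = 7.341


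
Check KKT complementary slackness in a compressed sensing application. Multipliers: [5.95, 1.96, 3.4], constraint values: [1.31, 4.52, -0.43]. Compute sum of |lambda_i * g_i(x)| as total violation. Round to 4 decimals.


KKT complementary slackness check:
lambda_1 * g_1 = 5.95 * 1.31 = 7.7945
lambda_2 * g_2 = 1.96 * 4.52 = 8.8592
lambda_3 * g_3 = 3.4 * -0.43 = -1.462
Total violation = 7.7945 + 8.8592 + 1.462 = 18.1157


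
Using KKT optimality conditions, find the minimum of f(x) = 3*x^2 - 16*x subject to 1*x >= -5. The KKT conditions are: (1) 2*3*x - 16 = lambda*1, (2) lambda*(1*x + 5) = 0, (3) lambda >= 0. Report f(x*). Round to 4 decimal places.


Step 1: Try lambda = 0 (constraint inactive).
Stationarity: 2*3*x - 16 = 0
x* = 16/(2*3) = 8/3 = 2.6667 (rounded; the exact value 8/3 is used below)
Check constraint: 1*2.6667 = 2.6667 >= -5 -- satisfied.
Step 2: Compute optimal value.
f(x*) = 3*(8/3)^2 - 16*(8/3) = -21.3333


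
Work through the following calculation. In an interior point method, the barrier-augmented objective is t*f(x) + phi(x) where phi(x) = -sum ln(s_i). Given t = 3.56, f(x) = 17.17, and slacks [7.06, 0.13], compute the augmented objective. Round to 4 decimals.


Step 1: Compute log-barrier.
ln values: [1.9544, -2.0402]
phi = -(1.9544 - 2.0402) = 0.0858
Step 2: Compute augmented objective.
t*f(x) = 3.56*17.17 = 61.1252
Total = 61.1252 + 0.0858 = 61.211


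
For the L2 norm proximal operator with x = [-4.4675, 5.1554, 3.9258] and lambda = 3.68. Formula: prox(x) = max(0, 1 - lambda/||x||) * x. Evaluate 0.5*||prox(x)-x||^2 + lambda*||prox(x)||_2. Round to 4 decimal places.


Step 1: Compute ||x||.
||x|| = 7.8707
Step 2: Compute scaling factor.
scale = max(0, 1 - 3.68/7.8707) = 0.5324
Step 3: prox(x) = [-2.3787, 2.745, 2.0903]
||prox(x)|| = 4.1907
Step 4: Proximal objective.
0.5*||prox-x||^2 = 6.7712
lambda*||prox|| = 15.4218
Total = 22.1931


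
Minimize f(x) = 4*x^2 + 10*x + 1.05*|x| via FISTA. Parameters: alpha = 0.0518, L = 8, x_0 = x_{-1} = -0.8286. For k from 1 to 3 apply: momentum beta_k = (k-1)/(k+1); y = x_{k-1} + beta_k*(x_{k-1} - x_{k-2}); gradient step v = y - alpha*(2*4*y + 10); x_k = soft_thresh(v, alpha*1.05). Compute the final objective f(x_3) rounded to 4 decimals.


FISTA on f(x) = 4*x^2 + 10*x + 1.05*|x|
L = 8, alpha = 0.0518
Iteration 1: beta = 0.0, y = -0.8286 + 0.0*(-0.8286 + 0.8286) = -0.8286
  grad(y) = 3.3712, v = y - alpha*grad = -1.0032
  prox(v) = soft_thresh(-1.0032, 0.0544) = -0.9488
Iteration 2: beta = 0.3333, y = -0.9488 + 0.3333*(-0.9488 + 0.8286) = -0.9889
  grad(y) = 2.0887, v = y - alpha*grad = -1.0971
  prox(v) = soft_thresh(-1.0971, 0.0544) = -1.0427
Iteration 3: beta = 0.5, y = -1.0427 + 0.5*(-1.0427 + 0.9488) = -1.0897
  grad(y) = 1.2827, v = y - alpha*grad = -1.1561
  prox(v) = soft_thresh(-1.1561, 0.0544) = -1.1017
f(x_3) = 4*(-1.1017)^2 + 10*(-1.1017) + 1.05*|-1.1017| = -5.0052


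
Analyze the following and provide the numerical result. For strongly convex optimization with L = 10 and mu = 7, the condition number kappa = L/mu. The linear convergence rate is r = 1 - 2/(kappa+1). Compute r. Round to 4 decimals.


Step 1: Compute the condition number.
kappa = L/mu = 10/7 = 1.4286
Step 2: Compute the convergence rate.
r = 1 - 2/(kappa + 1) = 1 - 2*mu/(L + mu) = (L - mu)/(L + mu) = 3/17 = 0.1765


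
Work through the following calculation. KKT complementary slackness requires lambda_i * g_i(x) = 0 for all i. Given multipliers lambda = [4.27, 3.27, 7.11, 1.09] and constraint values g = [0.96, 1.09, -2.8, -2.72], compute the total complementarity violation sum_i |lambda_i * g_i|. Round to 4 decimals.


KKT complementary slackness check:
lambda_1 * g_1 = 4.27 * 0.96 = 4.0992
lambda_2 * g_2 = 3.27 * 1.09 = 3.5643
lambda_3 * g_3 = 7.11 * -2.8 = -19.908
lambda_4 * g_4 = 1.09 * -2.72 = -2.9648
Total violation = 4.0992 + 3.5643 + 19.908 + 2.9648 = 30.5363


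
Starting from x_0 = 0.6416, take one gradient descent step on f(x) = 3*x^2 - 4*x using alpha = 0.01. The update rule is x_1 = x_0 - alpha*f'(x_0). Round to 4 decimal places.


We compute the gradient at x_0 and apply the update.
f'(x) = 6*x - 4
f'(0.6416) = 6*0.6416 - 4 = -0.1504
x_1 = 0.6416 - 0.01*-0.1504 = 0.6431


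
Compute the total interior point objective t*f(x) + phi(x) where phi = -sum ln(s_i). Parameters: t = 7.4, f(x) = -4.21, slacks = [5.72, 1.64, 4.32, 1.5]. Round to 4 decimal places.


Step 1: Compute log-barrier.
ln values: [1.744, 0.4947, 1.4633, 0.4055]
phi = -(1.744 + 0.4947 + 1.4633 + 0.4055) = -4.1074
Step 2: Compute augmented objective.
t*f(x) = 7.4*-4.21 = -31.154
Total = -31.154 - 4.1074 = -35.2614


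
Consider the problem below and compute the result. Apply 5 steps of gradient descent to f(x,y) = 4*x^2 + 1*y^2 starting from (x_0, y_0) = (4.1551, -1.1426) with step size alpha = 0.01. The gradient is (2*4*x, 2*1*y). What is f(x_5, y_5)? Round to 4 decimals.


Gradient descent on f(x,y) = 4*x^2 + 1*y^2.
Starting point: (4.1551, -1.1426), alpha = 0.01
Step 1: grad_x = 2*4*4.1551 = 33.2408, grad_y = 2*1*-1.1426 = -2.2852
  x_1 = 4.1551 - 0.01*33.2408 = 3.8227
  y_1 = -1.1426 - 0.01*-2.2852 = -1.1197
Step 2: grad_x = 2*4*3.8227 = 30.5815, grad_y = 2*1*-1.1197 = -2.2395
  x_2 = 3.8227 - 0.01*30.5815 = 3.5169
  y_2 = -1.1197 - 0.01*-2.2395 = -1.0974
Step 3: grad_x = 2*4*3.5169 = 28.135, grad_y = 2*1*-1.0974 = -2.1947
  x_3 = 3.5169 - 0.01*28.135 = 3.2355
  y_3 = -1.0974 - 0.01*-2.1947 = -1.0754
Step 4: grad_x = 2*4*3.2355 = 25.8842, grad_y = 2*1*-1.0754 = -2.1508
  x_4 = 3.2355 - 0.01*25.8842 = 2.9767
  y_4 = -1.0754 - 0.01*-2.1508 = -1.0539
Step 5: grad_x = 2*4*2.9767 = 23.8135, grad_y = 2*1*-1.0539 = -2.1078
  x_5 = 2.9767 - 0.01*23.8135 = 2.7385
  y_5 = -1.0539 - 0.01*-2.1078 = -1.0328
f(2.7385, -1.0328) = 4*2.7385^2 + 1*(-1.0328)^2 = 31.0653


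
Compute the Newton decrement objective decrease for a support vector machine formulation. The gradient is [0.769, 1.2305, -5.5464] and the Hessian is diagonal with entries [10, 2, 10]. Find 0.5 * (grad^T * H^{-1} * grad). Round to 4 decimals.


Step 1: H is diagonal, so H^(-1) * g = [0.0769, 0.6153, -0.5546].
Step 2: g^T H^(-1) g = sum_i g_i^2 / H_ii
  = (0.769)^2/10 + (1.2305)^2/2 + (-5.5464)^2/10
  = 0.0591 + 0.7571 + 3.0763 = 3.8925
Step 3: Objective decrease = 0.5 * g^T H^(-1) g = 1.9462


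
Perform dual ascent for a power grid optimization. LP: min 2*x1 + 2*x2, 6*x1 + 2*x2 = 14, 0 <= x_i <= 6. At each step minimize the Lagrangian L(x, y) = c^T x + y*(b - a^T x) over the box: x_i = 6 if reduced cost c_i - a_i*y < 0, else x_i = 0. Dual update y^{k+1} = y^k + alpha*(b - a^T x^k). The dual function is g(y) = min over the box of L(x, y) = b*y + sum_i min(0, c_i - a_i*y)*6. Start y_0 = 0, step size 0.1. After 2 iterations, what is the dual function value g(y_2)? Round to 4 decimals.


Dual ascent for LP: min 2*x1 + 2*x2, 6*x1 + 2*x2 = 14, 0 <= x_i <= 6
Step 1: y^k = 0.0, reduced costs: (2.0, 2.0)
  x^k = (0.0, 0.0), subgradient = b - a^T x = 14.0
  y^{k+1} = 0.0 + 0.1*14.0 = 1.4
Step 2: y^k = 1.4, reduced costs: (-6.4, -0.8)
  x^k = (6.0, 6.0), subgradient = b - a^T x = -34.0
  y^{k+1} = 1.4 + 0.1*-34.0 = -2.0
Dual objective at y_2 = -2.0: reduced costs (14.0, 6.0), box minimizer x = (0.0, 0.0)
g(y_2) = b*y + (c1 - a1*y)*x1 + (c2 - a2*y)*x2 = 14*(-2.0) + 14.0*0.0 + 6.0*0.0 = -28.0 + 0.0 + 0.0 = -28.0


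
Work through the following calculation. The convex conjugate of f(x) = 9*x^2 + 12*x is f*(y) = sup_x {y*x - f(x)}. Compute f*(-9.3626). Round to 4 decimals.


f*(y) = sup_x {y*x - a*x^2 - b*x} = sup_x {(y-b)*x - a*x^2}
FOC: (y - b) - 2a*x = 0 => x* = (y - b)/(2a)
x* = (-9.3626 - 12)/(2*9) = -1.1868
f*(-9.3626) = (y-b)^2/(4a) = (-9.3626 - 12)^2/(4*9)
= 456.3607/36 = 12.6767


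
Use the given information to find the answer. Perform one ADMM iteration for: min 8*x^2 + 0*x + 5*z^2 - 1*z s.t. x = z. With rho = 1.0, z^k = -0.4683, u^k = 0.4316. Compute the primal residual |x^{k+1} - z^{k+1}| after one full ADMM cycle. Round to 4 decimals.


ADMM iteration with rho = 1.0, z^k = -0.4683, u^k = 0.4316
Step 1: x-update.
Minimize 8*x^2 + 0*x + (1.0/2)*(x + 0.4683 + 0.4316)^2
FOC: (2*8 + 1.0)*x = 0 + 1.0*(-0.4683 - 0.4316)
x^{k+1} = -0.0529
Step 2: z-update.
Minimize 5*z^2 - 1*z + (1.0/2)*(-0.0529 - z + 0.4316)^2
FOC: (2*5 + 1.0)*z = 1 + 1.0*(-0.0529 + 0.4316)
z^{k+1} = 0.1253
Step 3: u-update.
u^{k+1} = 0.4316 - 0.0529 - 0.1253 = 0.2533
Step 4: Primal residual = |-0.0529 - 0.1253| = 0.1783


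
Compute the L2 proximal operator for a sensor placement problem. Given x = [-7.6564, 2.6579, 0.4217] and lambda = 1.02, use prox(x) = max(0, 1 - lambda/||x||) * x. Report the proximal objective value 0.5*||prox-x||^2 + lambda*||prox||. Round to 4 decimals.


Step 1: Compute ||x||.
||x|| = 8.1156
Step 2: Compute scaling factor.
scale = max(0, 1 - 1.02/8.1156) = 0.8743
Step 3: prox(x) = [-6.6941, 2.3238, 0.3687]
||prox(x)|| = 7.0956
Step 4: Proximal objective.
0.5*||prox-x||^2 = 0.5202
lambda*||prox|| = 7.2375
Total = 7.7577


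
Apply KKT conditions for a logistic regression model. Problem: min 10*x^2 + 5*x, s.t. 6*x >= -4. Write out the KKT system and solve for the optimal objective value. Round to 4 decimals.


Step 1: Try lambda = 0 (constraint inactive).
Stationarity: 2*10*x + 5 = 0
x* = -5/(2*10) = -0.25
Check constraint: 6*-0.25 = -1.5 >= -4 -- satisfied.
Step 2: Compute optimal value.
f(x*) = 10*(-0.25)^2 + 5*(-0.25) = -0.625


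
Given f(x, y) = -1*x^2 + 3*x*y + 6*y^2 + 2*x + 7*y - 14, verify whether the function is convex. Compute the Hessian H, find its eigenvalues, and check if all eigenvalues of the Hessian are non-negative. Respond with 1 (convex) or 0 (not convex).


The Hessian of f(x,y) = -1*x^2 + 3*x*y + 6*y^2 + 2*x + 7*y - 14 is:
H = [[-2, 3], [3, 12]]
Trace = -2 + 12 = 10
Determinant = -2*12 - (3)^2 = -33
Discriminant = (10)^2 - 4*-33 = 232.0
Eigenvalues: lambda_1 = -2.6158, lambda_2 = 12.6158
The function is not convex.

0


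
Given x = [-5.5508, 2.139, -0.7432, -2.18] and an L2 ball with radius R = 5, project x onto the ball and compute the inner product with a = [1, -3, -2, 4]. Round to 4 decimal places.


Step 1: Compute ||x|| (intermediates to 6 decimals).
||x|| = sqrt((-5.5508)^2 + 2.139^2 + (-0.7432)^2 + (-2.18)^2) = 6.378985
Step 2: Project.
Since ||x|| > R, scale = R/||x|| = 5/6.378985 = 0.783824, proj(x) = scale * x
proj(x) = [-4.35085, 1.6766, -0.582538, -1.708736]
Step 3: Dot product.
a^T * proj(x) = 1*(-4.35085) - 3*1.6766 - 2*(-0.582538) + 4*(-1.708736) = -15.0505


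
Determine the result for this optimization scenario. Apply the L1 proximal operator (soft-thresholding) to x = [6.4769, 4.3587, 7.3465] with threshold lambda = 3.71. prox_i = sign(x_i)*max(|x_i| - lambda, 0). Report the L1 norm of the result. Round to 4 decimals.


Soft-thresholding with lambda = 3.71:
prox(6.4769) = sign(6.4769)*max(|6.4769| - 3.71, 0) = 2.7669
prox(4.3587) = sign(4.3587)*max(|4.3587| - 3.71, 0) = 0.6487
prox(7.3465) = sign(7.3465)*max(|7.3465| - 3.71, 0) = 3.6365
prox(x) = [2.7669, 0.6487, 3.6365]
||prox(x)||_1 = 2.7669 + 0.6487 + 3.6365 = 7.0521


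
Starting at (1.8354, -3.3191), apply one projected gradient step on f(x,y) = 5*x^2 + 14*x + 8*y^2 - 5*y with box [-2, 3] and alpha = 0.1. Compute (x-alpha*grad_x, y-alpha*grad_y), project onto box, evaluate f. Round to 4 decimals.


Step 1: Compute gradient at (1.8354, -3.3191).
grad_x = 2*5*1.8354 + 14 = 32.354
grad_y = 2*8*-3.3191 - 5 = -58.1056
Step 2: Gradient step.
x_raw = 1.8354 - 0.1*32.354 = -1.4
y_raw = -3.3191 - 0.1*-58.1056 = 2.4915
Step 3: Project onto [-2, 3].
x_proj = clip(-1.4) = -1.4
y_proj = clip(2.4915) = 2.4915
Step 4: Evaluate f.
f(-1.4, 2.4915) = 27.4017


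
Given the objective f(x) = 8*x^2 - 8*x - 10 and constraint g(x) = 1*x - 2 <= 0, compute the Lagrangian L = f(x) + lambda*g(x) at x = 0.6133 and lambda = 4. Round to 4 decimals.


Step 1: Evaluate f(x).
f(0.6133) = 8*0.6133^2 - 8*0.6133 - 10 = -11.8973
Step 2: Evaluate g(x).
g(0.6133) = 1*0.6133 - 2 = -1.3867
Step 3: Compute Lagrangian.
L = -11.8973 + 4*-1.3867 = -17.4441


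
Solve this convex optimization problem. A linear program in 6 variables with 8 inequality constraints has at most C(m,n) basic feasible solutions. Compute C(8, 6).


Each vertex corresponds to some choice of n active constraints out of m, so the number of vertices is at most C(m, n) = m! / (n!(m-n)!).
m = 8, n = 6
Numerator: 8 * 7 * 6 * 5 * 4 * 3
Denominator: 6! = 720
C(8, 6) = 28


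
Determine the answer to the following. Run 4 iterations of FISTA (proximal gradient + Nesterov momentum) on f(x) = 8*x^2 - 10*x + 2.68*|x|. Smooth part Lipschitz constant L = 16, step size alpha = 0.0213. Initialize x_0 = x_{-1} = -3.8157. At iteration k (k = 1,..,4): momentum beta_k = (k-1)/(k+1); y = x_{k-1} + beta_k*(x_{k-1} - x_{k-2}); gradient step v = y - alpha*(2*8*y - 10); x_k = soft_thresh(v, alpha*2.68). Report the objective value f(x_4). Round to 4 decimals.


FISTA on f(x) = 8*x^2 - 10*x + 2.68*|x|
L = 16, alpha = 0.0213
Iteration 1: beta = 0.0, y = -3.8157 + 0.0*(-3.8157 + 3.8157) = -3.8157
  grad(y) = -71.0512, v = y - alpha*grad = -2.3023
  prox(v) = soft_thresh(-2.3023, 0.0571) = -2.2452
Iteration 2: beta = 0.3333, y = -2.2452 + 0.3333*(-2.2452 + 3.8157) = -1.7217
  grad(y) = -37.5477, v = y - alpha*grad = -0.922
  prox(v) = soft_thresh(-0.922, 0.0571) = -0.8649
Iteration 3: beta = 0.5, y = -0.8649 + 0.5*(-0.8649 + 2.2452) = -0.1747
  grad(y) = -12.7954, v = y - alpha*grad = 0.0978
  prox(v) = soft_thresh(0.0978, 0.0571) = 0.0407
Iteration 4: beta = 0.6, y = 0.0407 + 0.6*(0.0407 + 0.8649) = 0.5841
  grad(y) = -0.654, v = y - alpha*grad = 0.5981
  prox(v) = soft_thresh(0.5981, 0.0571) = 0.541
f(x_4) = 8*0.541^2 - 10*0.541 + 2.68*|0.541| = -1.6187


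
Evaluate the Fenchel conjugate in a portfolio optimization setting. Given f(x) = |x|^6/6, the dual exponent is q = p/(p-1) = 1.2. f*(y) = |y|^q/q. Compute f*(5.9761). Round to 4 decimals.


The conjugate exponent q satisfies 1/p + 1/q = 1.
p = 6, so q = 6/(6 - 1) = 1.2
|y|^q = 5.9761^1.2 = 8.5448
f*(5.9761) = 8.5448 / 1.2 = 7.1207


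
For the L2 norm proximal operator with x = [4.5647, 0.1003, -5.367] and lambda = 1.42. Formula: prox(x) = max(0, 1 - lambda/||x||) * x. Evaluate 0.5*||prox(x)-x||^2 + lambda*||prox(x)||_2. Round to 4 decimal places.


Step 1: Compute ||x||.
||x|| = 7.0464
Step 2: Compute scaling factor.
scale = max(0, 1 - 1.42/7.0464) = 0.7985
Step 3: prox(x) = [3.6448, 0.0801, -4.2854]
||prox(x)|| = 5.6264
Step 4: Proximal objective.
0.5*||prox-x||^2 = 1.0082
lambda*||prox|| = 7.9895
Total = 8.9976


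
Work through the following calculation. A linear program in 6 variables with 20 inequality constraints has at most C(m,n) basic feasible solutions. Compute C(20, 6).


Each vertex corresponds to some choice of n active constraints out of m, so the number of vertices is at most C(m, n) = m! / (n!(m-n)!).
m = 20, n = 6
Numerator: 20 * 19 * 18 * 17 * 16 * 15
Denominator: 6! = 720
C(20, 6) = 38760


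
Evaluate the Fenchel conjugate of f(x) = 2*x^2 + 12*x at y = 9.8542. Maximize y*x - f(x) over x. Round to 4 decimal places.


f*(y) = sup_x {y*x - a*x^2 - b*x} = sup_x {(y-b)*x - a*x^2}
FOC: (y - b) - 2a*x = 0 => x* = (y - b)/(2a)
x* = (9.8542 - 12)/(2*2) = -0.5365
f*(9.8542) = (y-b)^2/(4a) = (9.8542 - 12)^2/(4*2)
= 4.6045/8 = 0.5756
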